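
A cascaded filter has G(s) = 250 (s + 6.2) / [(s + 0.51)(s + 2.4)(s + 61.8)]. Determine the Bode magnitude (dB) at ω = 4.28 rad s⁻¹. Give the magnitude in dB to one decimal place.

|j4.28 + 6.2| = √(4.28² + 6.2²) = 7.534
|j4.28 + 0.51| = √(4.28² + 0.51²) = 4.31
|j4.28 + 2.4| = √(4.28² + 2.4²) = 4.907
|j4.28 + 61.8| = √(4.28² + 61.8²) = 61.95
|G(j4.28)| = 250 × 7.534 / (4.31 × 4.907 × 61.95) = 1.4375
20 log₁₀(1.4375) = 3.15 dB

3.2 dB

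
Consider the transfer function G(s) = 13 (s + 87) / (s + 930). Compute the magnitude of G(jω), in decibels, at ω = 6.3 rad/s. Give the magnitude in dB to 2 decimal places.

|j6.3 + 87| = √(6.3² + 87²) = 87.23
|j6.3 + 930| = √(6.3² + 930²) = 930
|G(j6.3)| = 13 × 87.23 / 930 = 1.2193
20 log₁₀(1.2193) = 1.722 dB

1.72 dB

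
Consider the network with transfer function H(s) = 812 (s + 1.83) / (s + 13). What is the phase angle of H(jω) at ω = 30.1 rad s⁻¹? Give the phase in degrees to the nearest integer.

20 deg

∠(j30.1 + 1.83) = arctan(30.1/1.83) = 86.52°
∠(j30.1 + 13) = arctan(30.1/13) = 66.64°
∠H(j30.1) = 86.52° − 66.64° = 19.88°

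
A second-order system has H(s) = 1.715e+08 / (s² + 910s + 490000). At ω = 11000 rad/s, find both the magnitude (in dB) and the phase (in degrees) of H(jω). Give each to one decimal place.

|H| = 3.0 dB, ∠H = -175.3°

|(j11000)² + 910(j11000) + 490000| = |-1.2051e+08 + j1.001e+07| = 1.209e+08
|H(j11000)| = 1.715e+08 / 1.209e+08 = 1.4182
20 log₁₀(1.4182) = 3.03 dB
∠[(j11000)² + 910(j11000) + 490000] = ∠[-1.2051e+08 + j1.001e+07] = 175.25°
∠H(j11000) = −175.25° = -175.25°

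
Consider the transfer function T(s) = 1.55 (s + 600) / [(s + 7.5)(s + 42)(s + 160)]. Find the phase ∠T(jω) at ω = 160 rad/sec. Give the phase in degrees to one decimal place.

∠(j160 + 600) = arctan(160/600) = 14.93°
∠(j160 + 7.5) = arctan(160/7.5) = 87.32°
∠(j160 + 42) = arctan(160/42) = 75.29°
∠(j160 + 160) = arctan(160/160) = 45.00°
∠T(j160) = 14.93° − (87.32° + 75.29° + 45.00°) = -192.68°

-192.7°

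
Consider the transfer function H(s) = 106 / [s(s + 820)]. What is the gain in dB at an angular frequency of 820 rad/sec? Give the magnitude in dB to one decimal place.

-79.1 dB

|j820 + 820| = √(820² + 820²) = 1160
|j820| = 820
|H(j820)| = 106 / (1160 × 820) = 0.00011147
20 log₁₀(0.00011147) = -79.06 dB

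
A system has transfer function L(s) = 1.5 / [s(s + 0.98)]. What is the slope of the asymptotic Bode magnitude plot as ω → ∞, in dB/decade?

-40 dB/decade

With 0 zeros and 2 poles, the high-frequency asymptotic slope is 20 × (0 − 2) = -40 dB/decade.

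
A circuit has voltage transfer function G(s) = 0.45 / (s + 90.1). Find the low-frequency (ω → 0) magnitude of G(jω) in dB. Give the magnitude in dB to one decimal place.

-46.0 dB

G(0) = 0.45 / 90.1 = 0.0049945
20 log₁₀(0.0049945) = -46.03 dB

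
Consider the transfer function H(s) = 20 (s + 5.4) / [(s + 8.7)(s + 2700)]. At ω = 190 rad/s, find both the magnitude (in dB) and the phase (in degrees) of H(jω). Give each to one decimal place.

|H| = -42.6 dB, ∠H = -3.0°

|j190 + 5.4| = √(190² + 5.4²) = 190.1
|j190 + 8.7| = √(190² + 8.7²) = 190.2
|j190 + 2700| = √(190² + 2700²) = 2707
|H(j190)| = 20 × 190.1 / (190.2 × 2707) = 0.0073844
20 log₁₀(0.0073844) = -42.63 dB
∠(j190 + 5.4) = arctan(190/5.4) = 88.37°
∠(j190 + 8.7) = arctan(190/8.7) = 87.38°
∠(j190 + 2700) = arctan(190/2700) = 4.03°
∠H(j190) = 88.37° − (87.38° + 4.03°) = -3.03°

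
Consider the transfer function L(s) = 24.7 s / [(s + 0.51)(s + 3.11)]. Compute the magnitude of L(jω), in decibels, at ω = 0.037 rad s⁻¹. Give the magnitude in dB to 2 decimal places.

-4.81 dB

|j0.037| = 0.037
|j0.037 + 0.51| = √(0.037² + 0.51²) = 0.5113
|j0.037 + 3.11| = √(0.037² + 3.11²) = 3.11
|L(j0.037)| = 24.7 × 0.037 / (0.5113 × 3.11) = 0.57464
20 log₁₀(0.57464) = -4.812 dB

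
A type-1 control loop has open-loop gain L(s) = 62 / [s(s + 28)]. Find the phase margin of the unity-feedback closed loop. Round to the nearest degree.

Gain crossover: |L(jω)| = 1 at ω ≈ 2.21 rad/s.
∠L(j2.21) = −90° − arctan(2.21/28) ≈ -94.51°
PM = 180° + (-94.51°) = 85.49°

85 deg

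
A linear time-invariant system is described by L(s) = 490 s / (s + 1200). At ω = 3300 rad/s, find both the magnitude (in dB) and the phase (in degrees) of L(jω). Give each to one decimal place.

|L| = 53.3 dB, ∠L = 20.0°

|j3300| = 3300
|j3300 + 1200| = √(3300² + 1200²) = 3511
|L(j3300)| = 490 × 3300 / 3511 = 460.5
20 log₁₀(460.5) = 53.26 dB
∠(j3300) = 90.00°
∠(j3300 + 1200) = arctan(3300/1200) = 70.02°
∠L(j3300) = 90.00° − 70.02° = 19.98°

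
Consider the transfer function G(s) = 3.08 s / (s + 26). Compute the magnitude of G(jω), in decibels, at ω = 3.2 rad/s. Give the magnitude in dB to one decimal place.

|j3.2| = 3.2
|j3.2 + 26| = √(3.2² + 26²) = 26.2
|G(j3.2)| = 3.08 × 3.2 / 26.2 = 0.37624
20 log₁₀(0.37624) = -8.49 dB

-8.5 dB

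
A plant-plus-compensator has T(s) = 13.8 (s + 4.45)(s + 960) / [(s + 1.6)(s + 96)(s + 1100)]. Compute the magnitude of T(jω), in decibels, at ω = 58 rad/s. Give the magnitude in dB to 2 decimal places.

|j58 + 4.45| = √(58² + 4.45²) = 58.17
|j58 + 960| = √(58² + 960²) = 961.8
|j58 + 1.6| = √(58² + 1.6²) = 58.02
|j58 + 96| = √(58² + 96²) = 112.2
|j58 + 1100| = √(58² + 1100²) = 1102
|T(j58)| = 13.8 × 58.17 × 961.8 / (58.02 × 112.2 × 1102) = 0.1077
20 log₁₀(0.1077) = -19.356 dB

-19.36 dB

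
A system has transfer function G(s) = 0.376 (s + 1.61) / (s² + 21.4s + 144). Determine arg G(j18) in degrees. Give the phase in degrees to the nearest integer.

∠(j18 + 1.61) = arctan(18/1.61) = 84.89°
∠[(j18)² + 21.4(j18) + 144] = ∠[-180 + j385.2] = 115.05°
∠G(j18) = 84.89° − 115.05° = -30.16°

-30°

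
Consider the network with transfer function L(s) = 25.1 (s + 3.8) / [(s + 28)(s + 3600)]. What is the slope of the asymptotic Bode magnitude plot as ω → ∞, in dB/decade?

-20 dB/decade

With 1 zero and 2 poles, the high-frequency asymptotic slope is 20 × (1 − 2) = -20 dB/decade.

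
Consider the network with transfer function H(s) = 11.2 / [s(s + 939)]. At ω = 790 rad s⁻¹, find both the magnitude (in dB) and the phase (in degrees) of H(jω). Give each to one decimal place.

|H| = -98.7 dB, ∠H = -130.1°

|j790 + 939| = √(790² + 939²) = 1227
|j790| = 790
|H(j790)| = 11.2 / (1227 × 790) = 1.1553e-05
20 log₁₀(1.1553e-05) = -98.75 dB
∠(j790 + 939) = arctan(790/939) = 40.07°
∠(j790) = 90.00°
∠H(j790) = − (40.07° + 90.00°) = -130.07°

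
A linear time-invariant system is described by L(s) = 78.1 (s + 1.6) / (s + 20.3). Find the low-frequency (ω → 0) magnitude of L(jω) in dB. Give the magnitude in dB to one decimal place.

15.8 dB

L(0) = 78.1 × 1.6 / 20.3 = 6.1557
20 log₁₀(6.1557) = 15.79 dB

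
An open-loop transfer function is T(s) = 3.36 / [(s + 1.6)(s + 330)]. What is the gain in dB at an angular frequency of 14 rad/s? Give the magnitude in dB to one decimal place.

|j14 + 1.6| = √(14² + 1.6²) = 14.09
|j14 + 330| = √(14² + 330²) = 330.3
|T(j14)| = 3.36 / (14.09 × 330.3) = 0.00072192
20 log₁₀(0.00072192) = -62.83 dB

-62.8 dB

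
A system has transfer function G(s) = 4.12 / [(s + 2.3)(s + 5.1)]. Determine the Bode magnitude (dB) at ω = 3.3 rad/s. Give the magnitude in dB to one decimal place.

|j3.3 + 2.3| = √(3.3² + 2.3²) = 4.022
|j3.3 + 5.1| = √(3.3² + 5.1²) = 6.075
|G(j3.3)| = 4.12 / (4.022 × 6.075) = 0.16861
20 log₁₀(0.16861) = -15.46 dB

-15.5 dB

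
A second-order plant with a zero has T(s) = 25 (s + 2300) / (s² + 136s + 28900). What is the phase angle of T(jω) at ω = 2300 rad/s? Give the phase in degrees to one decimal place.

-131.6 deg

∠(j2300 + 2300) = arctan(2300/2300) = 45.00°
∠[(j2300)² + 136(j2300) + 28900] = ∠[-5.2611e+06 + j3.128e+05] = 176.60°
∠T(j2300) = 45.00° − 176.60° = -131.60°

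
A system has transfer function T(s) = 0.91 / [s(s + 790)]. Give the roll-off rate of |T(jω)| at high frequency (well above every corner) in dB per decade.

-40 dB/decade

With 0 zeros and 2 poles, the high-frequency asymptotic slope is 20 × (0 − 2) = -40 dB/decade.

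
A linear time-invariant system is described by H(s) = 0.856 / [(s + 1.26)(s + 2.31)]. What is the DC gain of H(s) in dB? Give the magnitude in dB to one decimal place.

-10.6 dB

H(0) = 0.856 / (1.26 × 2.31) = 0.2941
20 log₁₀(0.2941) = -10.63 dB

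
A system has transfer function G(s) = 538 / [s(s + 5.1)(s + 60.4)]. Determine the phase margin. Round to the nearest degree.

70 deg

Gain crossover: |G(jω)| = 1 at ω ≈ 1.66 rad/s.
∠G(j1.66) = −90° − arctan(1.66/5.1) − arctan(1.66/60.4) ≈ -109.61°
PM = 180° + (-109.61°) = 70.39°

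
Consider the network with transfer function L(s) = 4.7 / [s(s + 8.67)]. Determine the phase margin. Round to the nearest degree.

Gain crossover: |L(jω)| = 1 at ω ≈ 0.541 rad/s.
∠L(j0.541) = −90° − arctan(0.541/8.67) ≈ -93.57°
PM = 180° + (-93.57°) = 86.43°

86°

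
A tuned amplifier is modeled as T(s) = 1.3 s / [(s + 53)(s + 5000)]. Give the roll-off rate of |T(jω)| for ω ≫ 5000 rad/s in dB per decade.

-20 dB/decade

With 1 zero and 2 poles, the high-frequency asymptotic slope is 20 × (1 − 2) = -20 dB/decade.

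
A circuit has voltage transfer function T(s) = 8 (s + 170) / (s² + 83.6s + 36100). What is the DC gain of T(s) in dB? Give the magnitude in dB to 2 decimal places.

-28.48 dB

T(0) = 8 × 170 / 36100 = 0.037673
20 log₁₀(0.037673) = -28.479 dB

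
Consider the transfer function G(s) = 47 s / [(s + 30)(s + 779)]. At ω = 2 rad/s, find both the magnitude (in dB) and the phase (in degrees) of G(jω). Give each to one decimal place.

|j2| = 2
|j2 + 30| = √(2² + 30²) = 30.07
|j2 + 779| = √(2² + 779²) = 779
|G(j2)| = 47 × 2 / (30.07 × 779) = 0.0040133
20 log₁₀(0.0040133) = -47.93 dB
∠(j2) = 90.00°
∠(j2 + 30) = arctan(2/30) = 3.81°
∠(j2 + 779) = arctan(2/779) = 0.15°
∠G(j2) = 90.00° − (3.81° + 0.15°) = 86.04°

|G| = -47.9 dB, ∠G = 86.0°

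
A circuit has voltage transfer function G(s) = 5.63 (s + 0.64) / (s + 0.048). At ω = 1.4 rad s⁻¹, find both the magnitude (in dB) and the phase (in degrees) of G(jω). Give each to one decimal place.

|G| = 15.8 dB, ∠G = -22.6°

|j1.4 + 0.64| = √(1.4² + 0.64²) = 1.539
|j1.4 + 0.048| = √(1.4² + 0.048²) = 1.401
|G(j1.4)| = 5.63 × 1.539 / 1.401 = 6.1868
20 log₁₀(6.1868) = 15.83 dB
∠(j1.4 + 0.64) = arctan(1.4/0.64) = 65.43°
∠(j1.4 + 0.048) = arctan(1.4/0.048) = 88.04°
∠G(j1.4) = 65.43° − 88.04° = -22.60°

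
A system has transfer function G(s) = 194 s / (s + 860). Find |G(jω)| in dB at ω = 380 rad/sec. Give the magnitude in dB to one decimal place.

37.9 dB

|j380| = 380
|j380 + 860| = √(380² + 860²) = 940.2
|G(j380)| = 194 × 380 / 940.2 = 78.408
20 log₁₀(78.408) = 37.89 dB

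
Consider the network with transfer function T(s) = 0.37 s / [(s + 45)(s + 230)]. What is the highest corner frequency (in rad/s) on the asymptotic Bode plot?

230 rad/s

Break frequencies occur at each pole and zero magnitude: 45 rad/s, 230 rad/s.
The highest is 230 rad/s.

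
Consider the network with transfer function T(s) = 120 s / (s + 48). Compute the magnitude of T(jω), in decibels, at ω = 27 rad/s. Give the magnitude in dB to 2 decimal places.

35.39 dB

|j27| = 27
|j27 + 48| = √(27² + 48²) = 55.07
|T(j27)| = 120 × 27 / 55.07 = 58.831
20 log₁₀(58.831) = 35.392 dB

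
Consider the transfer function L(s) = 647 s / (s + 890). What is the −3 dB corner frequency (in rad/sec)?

890 rad/sec

For a single-pole high-pass, the −3 dB point is at the pole: ω = 890 rad/sec.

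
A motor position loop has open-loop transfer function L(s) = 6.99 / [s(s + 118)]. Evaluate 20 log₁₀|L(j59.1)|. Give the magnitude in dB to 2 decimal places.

-60.95 dB

|j59.1 + 118| = √(59.1² + 118²) = 132
|j59.1| = 59.1
|L(j59.1)| = 6.99 / (132 × 59.1) = 0.0008962
20 log₁₀(0.0008962) = -60.952 dB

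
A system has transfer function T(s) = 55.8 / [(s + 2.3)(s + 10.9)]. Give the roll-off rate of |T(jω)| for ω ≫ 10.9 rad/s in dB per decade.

-40 dB/decade

With 0 zeros and 2 poles, the high-frequency asymptotic slope is 20 × (0 − 2) = -40 dB/decade.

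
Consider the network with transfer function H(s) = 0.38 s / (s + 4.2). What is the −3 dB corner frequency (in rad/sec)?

For a single-pole high-pass, the −3 dB point is at the pole: ω = 4.2 rad/sec.

4.2 rad/sec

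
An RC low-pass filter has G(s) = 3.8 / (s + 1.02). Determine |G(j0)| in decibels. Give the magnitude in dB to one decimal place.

11.4 dB

G(0) = 3.8 / 1.02 = 3.7255
20 log₁₀(3.7255) = 11.42 dB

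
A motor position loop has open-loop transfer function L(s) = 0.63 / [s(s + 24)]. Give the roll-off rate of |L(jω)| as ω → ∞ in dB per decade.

-40 dB/decade

With 0 zeros and 2 poles, the high-frequency asymptotic slope is 20 × (0 − 2) = -40 dB/decade.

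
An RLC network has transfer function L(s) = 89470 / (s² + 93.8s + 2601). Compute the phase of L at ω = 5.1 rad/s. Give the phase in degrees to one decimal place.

-10.5°

∠[(j5.1)² + 93.8(j5.1) + 2601] = ∠[2575 + j478.38] = 10.52°
∠L(j5.1) = −10.52° = -10.52°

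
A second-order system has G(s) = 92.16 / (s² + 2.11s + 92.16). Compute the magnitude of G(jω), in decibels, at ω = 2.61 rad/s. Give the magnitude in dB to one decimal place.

|(j2.61)² + 2.11(j2.61) + 92.16| = |85.348 + j5.5071| = 85.53
|G(j2.61)| = 92.16 / 85.53 = 1.0776
20 log₁₀(1.0776) = 0.65 dB

0.6 dB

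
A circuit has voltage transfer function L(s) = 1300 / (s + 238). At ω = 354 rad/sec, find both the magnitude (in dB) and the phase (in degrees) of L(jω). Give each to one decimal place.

|j354 + 238| = √(354² + 238²) = 426.6
|L(j354)| = 1300 / 426.6 = 3.0476
20 log₁₀(3.0476) = 9.68 dB
∠(j354 + 238) = arctan(354/238) = 56.09°
∠L(j354) = −56.09° = -56.09°

|L| = 9.7 dB, ∠L = -56.1 deg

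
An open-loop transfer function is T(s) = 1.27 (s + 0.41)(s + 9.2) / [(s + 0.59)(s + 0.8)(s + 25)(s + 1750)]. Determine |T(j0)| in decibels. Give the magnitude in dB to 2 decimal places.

-72.69 dB

T(0) = 1.27 × 0.41 × 9.2 / (0.59 × 0.8 × 25 × 1750) = 0.00023198
20 log₁₀(0.00023198) = -72.691 dB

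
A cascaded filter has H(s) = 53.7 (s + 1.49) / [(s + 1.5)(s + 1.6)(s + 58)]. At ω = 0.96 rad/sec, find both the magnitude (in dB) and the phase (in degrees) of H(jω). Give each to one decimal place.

|H| = -6.1 dB, ∠H = -31.7°

|j0.96 + 1.49| = √(0.96² + 1.49²) = 1.772
|j0.96 + 1.5| = √(0.96² + 1.5²) = 1.781
|j0.96 + 1.6| = √(0.96² + 1.6²) = 1.866
|j0.96 + 58| = √(0.96² + 58²) = 58.01
|H(j0.96)| = 53.7 × 1.772 / (1.781 × 1.866 × 58.01) = 0.49379
20 log₁₀(0.49379) = -6.13 dB
∠(j0.96 + 1.49) = arctan(0.96/1.49) = 32.79°
∠(j0.96 + 1.5) = arctan(0.96/1.5) = 32.62°
∠(j0.96 + 1.6) = arctan(0.96/1.6) = 30.96°
∠(j0.96 + 58) = arctan(0.96/58) = 0.95°
∠H(j0.96) = 32.79° − (32.62° + 30.96° + 0.95°) = -31.74°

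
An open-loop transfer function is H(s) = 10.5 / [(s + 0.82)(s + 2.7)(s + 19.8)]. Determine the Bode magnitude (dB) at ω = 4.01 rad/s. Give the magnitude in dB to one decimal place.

|j4.01 + 0.82| = √(4.01² + 0.82²) = 4.093
|j4.01 + 2.7| = √(4.01² + 2.7²) = 4.834
|j4.01 + 19.8| = √(4.01² + 19.8²) = 20.2
|H(j4.01)| = 10.5 / (4.093 × 4.834 × 20.2) = 0.026268
20 log₁₀(0.026268) = -31.61 dB

-31.6 dB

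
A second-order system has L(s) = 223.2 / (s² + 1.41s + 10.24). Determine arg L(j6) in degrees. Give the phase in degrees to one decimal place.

∠[(j6)² + 1.41(j6) + 10.24] = ∠[-25.76 + j8.46] = 161.82°
∠L(j6) = −161.82° = -161.82°

-161.8°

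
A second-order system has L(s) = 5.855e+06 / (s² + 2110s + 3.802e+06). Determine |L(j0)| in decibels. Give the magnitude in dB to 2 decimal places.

3.75 dB

L(0) = 5.855e+06 / 3.802e+06 = 1.54
20 log₁₀(1.54) = 3.750 dB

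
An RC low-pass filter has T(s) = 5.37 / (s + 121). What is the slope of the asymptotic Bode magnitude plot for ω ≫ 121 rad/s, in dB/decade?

-20 dB/decade

With 0 zeros and 1 pole, the high-frequency asymptotic slope is 20 × (0 − 1) = -20 dB/decade.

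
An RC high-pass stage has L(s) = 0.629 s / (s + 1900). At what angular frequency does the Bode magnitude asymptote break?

1900 rad/s

The single real pole at s = −1900 gives a corner at ω = 1900 rad/s.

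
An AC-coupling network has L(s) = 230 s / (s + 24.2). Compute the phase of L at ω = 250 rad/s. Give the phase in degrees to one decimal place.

∠(j250) = 90.00°
∠(j250 + 24.2) = arctan(250/24.2) = 84.47°
∠L(j250) = 90.00° − 84.47° = 5.53°

5.5 deg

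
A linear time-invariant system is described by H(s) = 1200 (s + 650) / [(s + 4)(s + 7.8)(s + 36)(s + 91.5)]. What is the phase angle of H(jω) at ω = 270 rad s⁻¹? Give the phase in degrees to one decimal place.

-308.6°

∠(j270 + 650) = arctan(270/650) = 22.56°
∠(j270 + 4) = arctan(270/4) = 89.15°
∠(j270 + 7.8) = arctan(270/7.8) = 88.35°
∠(j270 + 36) = arctan(270/36) = 82.41°
∠(j270 + 91.5) = arctan(270/91.5) = 71.28°
∠H(j270) = 22.56° − (89.15° + 88.35° + 82.41° + 71.28°) = -308.62°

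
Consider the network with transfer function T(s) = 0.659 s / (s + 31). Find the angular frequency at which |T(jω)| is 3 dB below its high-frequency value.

For a single-pole high-pass, the −3 dB point is at the pole: ω = 31 rad s⁻¹.

31 rad s⁻¹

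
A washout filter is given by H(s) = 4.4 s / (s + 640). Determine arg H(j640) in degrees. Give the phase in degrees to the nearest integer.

45 deg

∠(j640) = 90.00°
∠(j640 + 640) = arctan(640/640) = 45.00°
∠H(j640) = 90.00° − 45.00° = 45.00°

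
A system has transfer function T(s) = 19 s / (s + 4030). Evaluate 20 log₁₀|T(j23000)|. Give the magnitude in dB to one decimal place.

|j23000| = 2.3e+04
|j23000 + 4030| = √(23000² + 4030²) = 2.335e+04
|T(j23000)| = 19 × 2.3e+04 / 2.335e+04 = 18.715
20 log₁₀(18.715) = 25.44 dB

25.4 dB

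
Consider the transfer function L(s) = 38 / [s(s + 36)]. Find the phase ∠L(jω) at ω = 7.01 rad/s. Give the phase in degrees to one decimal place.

∠(j7.01 + 36) = arctan(7.01/36) = 11.02°
∠(j7.01) = 90.00°
∠L(j7.01) = − (11.02° + 90.00°) = -101.02°

-101.0°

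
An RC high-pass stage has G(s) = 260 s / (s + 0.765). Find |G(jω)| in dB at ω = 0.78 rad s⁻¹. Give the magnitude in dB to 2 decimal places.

|j0.78| = 0.78
|j0.78 + 0.765| = √(0.78² + 0.765²) = 1.093
|G(j0.78)| = 260 × 0.78 / 1.093 = 185.62
20 log₁₀(185.62) = 45.373 dB

45.37 dB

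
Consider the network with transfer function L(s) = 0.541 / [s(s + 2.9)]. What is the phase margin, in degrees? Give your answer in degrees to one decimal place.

Gain crossover: |L(jω)| = 1 at ω ≈ 0.186 rad/s.
∠L(j0.186) = −90° − arctan(0.186/2.9) ≈ -93.67°
PM = 180° + (-93.67°) = 86.33°

86.3°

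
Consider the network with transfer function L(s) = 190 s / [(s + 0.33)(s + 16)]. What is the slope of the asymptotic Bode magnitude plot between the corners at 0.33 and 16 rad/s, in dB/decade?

In this band the factors already past their corner are: 1 differentiator zero, pole at 0.33; net slope = 0 dB/decade.

0 dB/decade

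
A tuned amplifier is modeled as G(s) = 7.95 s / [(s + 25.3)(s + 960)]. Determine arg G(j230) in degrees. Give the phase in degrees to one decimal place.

∠(j230) = 90.00°
∠(j230 + 25.3) = arctan(230/25.3) = 83.72°
∠(j230 + 960) = arctan(230/960) = 13.47°
∠G(j230) = 90.00° − (83.72° + 13.47°) = -7.20°

-7.2°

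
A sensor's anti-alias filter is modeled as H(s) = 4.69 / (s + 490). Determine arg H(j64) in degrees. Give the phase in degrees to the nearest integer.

-7°

∠(j64 + 490) = arctan(64/490) = 7.44°
∠H(j64) = −7.44° = -7.44°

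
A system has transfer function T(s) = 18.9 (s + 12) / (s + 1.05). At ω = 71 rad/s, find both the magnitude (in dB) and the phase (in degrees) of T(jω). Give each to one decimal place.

|j71 + 12| = √(71² + 12²) = 72.01
|j71 + 1.05| = √(71² + 1.05²) = 71.01
|T(j71)| = 18.9 × 72.01 / 71.01 = 19.166
20 log₁₀(19.166) = 25.65 dB
∠(j71 + 12) = arctan(71/12) = 80.41°
∠(j71 + 1.05) = arctan(71/1.05) = 89.15°
∠T(j71) = 80.41° − 89.15° = -8.75°

|T| = 25.7 dB, ∠T = -8.7°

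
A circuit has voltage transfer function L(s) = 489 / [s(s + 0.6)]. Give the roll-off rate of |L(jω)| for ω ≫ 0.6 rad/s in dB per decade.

With 0 zeros and 2 poles, the high-frequency asymptotic slope is 20 × (0 − 2) = -40 dB/decade.

-40 dB/decade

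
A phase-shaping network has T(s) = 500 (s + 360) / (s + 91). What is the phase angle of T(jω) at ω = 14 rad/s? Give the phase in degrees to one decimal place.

-6.5°

∠(j14 + 360) = arctan(14/360) = 2.23°
∠(j14 + 91) = arctan(14/91) = 8.75°
∠T(j14) = 2.23° − 8.75° = -6.52°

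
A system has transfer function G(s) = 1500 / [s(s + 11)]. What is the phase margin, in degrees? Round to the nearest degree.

Gain crossover: |G(jω)| = 1 at ω ≈ 38 rad/s.
∠G(j38) = −90° − arctan(38/11) ≈ -163.84°
PM = 180° + (-163.84°) = 16.16°

16°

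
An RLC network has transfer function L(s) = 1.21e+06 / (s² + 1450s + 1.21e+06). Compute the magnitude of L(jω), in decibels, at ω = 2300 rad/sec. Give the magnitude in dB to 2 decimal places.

-12.78 dB

|(j2300)² + 1450(j2300) + 1.21e+06| = |-4.08e+06 + j3.335e+06| = 5.27e+06
|L(j2300)| = 1.21e+06 / 5.27e+06 = 0.22962
20 log₁₀(0.22962) = -12.780 dB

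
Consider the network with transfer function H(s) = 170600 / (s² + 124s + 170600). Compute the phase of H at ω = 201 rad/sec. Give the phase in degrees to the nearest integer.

∠[(j201)² + 124(j201) + 170600] = ∠[1.302e+05 + j24924] = 10.84°
∠H(j201) = −10.84° = -10.84°

-11°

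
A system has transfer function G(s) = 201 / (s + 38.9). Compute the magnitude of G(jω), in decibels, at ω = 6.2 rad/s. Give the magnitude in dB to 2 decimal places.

|j6.2 + 38.9| = √(6.2² + 38.9²) = 39.39
|G(j6.2)| = 201 / 39.39 = 5.1027
20 log₁₀(5.1027) = 14.156 dB

14.16 dB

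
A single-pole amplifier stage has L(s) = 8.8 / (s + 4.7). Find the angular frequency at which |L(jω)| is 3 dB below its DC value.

4.7 rad/sec

For a single-pole low-pass, the −3 dB point is at the pole: ω = 4.7 rad/sec.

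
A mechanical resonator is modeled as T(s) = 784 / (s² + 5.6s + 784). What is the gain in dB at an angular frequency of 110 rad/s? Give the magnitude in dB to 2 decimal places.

|(j110)² + 5.6(j110) + 784| = |-11316 + j616| = 1.133e+04
|T(j110)| = 784 / 1.133e+04 = 0.06918
20 log₁₀(0.06918) = -23.200 dB

-23.20 dB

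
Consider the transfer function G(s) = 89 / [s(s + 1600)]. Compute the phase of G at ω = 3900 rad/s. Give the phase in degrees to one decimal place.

∠(j3900 + 1600) = arctan(3900/1600) = 67.69°
∠(j3900) = 90.00°
∠G(j3900) = − (67.69° + 90.00°) = -157.69°

-157.7 deg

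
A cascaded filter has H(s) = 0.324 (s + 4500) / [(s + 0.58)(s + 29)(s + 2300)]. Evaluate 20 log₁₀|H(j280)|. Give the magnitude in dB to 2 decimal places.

|j280 + 4500| = √(280² + 4500²) = 4509
|j280 + 0.58| = √(280² + 0.58²) = 280
|j280 + 29| = √(280² + 29²) = 281.5
|j280 + 2300| = √(280² + 2300²) = 2317
|H(j280)| = 0.324 × 4509 / (280 × 281.5 × 2317) = 7.9991e-06
20 log₁₀(7.9991e-06) = -101.939 dB

-101.94 dB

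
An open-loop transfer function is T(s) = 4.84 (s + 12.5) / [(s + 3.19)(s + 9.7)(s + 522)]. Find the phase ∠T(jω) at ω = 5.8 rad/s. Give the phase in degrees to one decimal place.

-67.8 deg

∠(j5.8 + 12.5) = arctan(5.8/12.5) = 24.89°
∠(j5.8 + 3.19) = arctan(5.8/3.19) = 61.19°
∠(j5.8 + 9.7) = arctan(5.8/9.7) = 30.88°
∠(j5.8 + 522) = arctan(5.8/522) = 0.64°
∠T(j5.8) = 24.89° − (61.19° + 30.88° + 0.64°) = -67.81°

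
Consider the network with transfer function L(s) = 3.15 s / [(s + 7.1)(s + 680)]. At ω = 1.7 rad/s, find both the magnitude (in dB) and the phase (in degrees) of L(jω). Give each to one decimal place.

|j1.7| = 1.7
|j1.7 + 7.1| = √(1.7² + 7.1²) = 7.301
|j1.7 + 680| = √(1.7² + 680²) = 680
|L(j1.7)| = 3.15 × 1.7 / (7.301 × 680) = 0.0010787
20 log₁₀(0.0010787) = -59.34 dB
∠(j1.7) = 90.00°
∠(j1.7 + 7.1) = arctan(1.7/7.1) = 13.47°
∠(j1.7 + 680) = arctan(1.7/680) = 0.14°
∠L(j1.7) = 90.00° − (13.47° + 0.14°) = 76.39°

|L| = -59.3 dB, ∠L = 76.4°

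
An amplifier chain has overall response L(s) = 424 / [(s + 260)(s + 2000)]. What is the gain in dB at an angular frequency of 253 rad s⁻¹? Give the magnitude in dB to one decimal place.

|j253 + 260| = √(253² + 260²) = 362.8
|j253 + 2000| = √(253² + 2000²) = 2016
|L(j253)| = 424 / (362.8 × 2016) = 0.00057976
20 log₁₀(0.00057976) = -64.74 dB

-64.7 dB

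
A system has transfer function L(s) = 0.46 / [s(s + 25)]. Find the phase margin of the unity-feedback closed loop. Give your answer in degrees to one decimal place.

Gain crossover: |L(jω)| = 1 at ω ≈ 0.0184 rad s⁻¹.
∠L(j0.0184) = −90° − arctan(0.0184/25) ≈ -90.04°
PM = 180° + (-90.04°) = 89.96°

90.0 deg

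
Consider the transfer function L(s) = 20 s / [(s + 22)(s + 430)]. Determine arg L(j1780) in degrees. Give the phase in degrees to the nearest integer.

∠(j1780) = 90.00°
∠(j1780 + 22) = arctan(1780/22) = 89.29°
∠(j1780 + 430) = arctan(1780/430) = 76.42°
∠L(j1780) = 90.00° − (89.29° + 76.42°) = -75.71°

-76 deg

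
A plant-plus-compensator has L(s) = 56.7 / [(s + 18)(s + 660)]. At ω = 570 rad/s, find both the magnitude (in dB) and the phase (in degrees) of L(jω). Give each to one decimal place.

|j570 + 18| = √(570² + 18²) = 570.3
|j570 + 660| = √(570² + 660²) = 872.1
|L(j570)| = 56.7 / (570.3 × 872.1) = 0.00011401
20 log₁₀(0.00011401) = -78.86 dB
∠(j570 + 18) = arctan(570/18) = 88.19°
∠(j570 + 660) = arctan(570/660) = 40.82°
∠L(j570) = − (88.19° + 40.82°) = -129.01°

|L| = -78.9 dB, ∠L = -129.0 deg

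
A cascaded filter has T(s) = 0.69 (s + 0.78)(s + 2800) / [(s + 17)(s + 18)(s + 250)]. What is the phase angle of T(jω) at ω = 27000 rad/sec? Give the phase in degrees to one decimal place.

∠(j27000 + 0.78) = arctan(27000/0.78) = 90.00°
∠(j27000 + 2800) = arctan(27000/2800) = 84.08°
∠(j27000 + 17) = arctan(27000/17) = 89.96°
∠(j27000 + 18) = arctan(27000/18) = 89.96°
∠(j27000 + 250) = arctan(27000/250) = 89.47°
∠T(j27000) = 90.00° + 84.08° − (89.96° + 89.96° + 89.47°) = -95.32°

-95.3°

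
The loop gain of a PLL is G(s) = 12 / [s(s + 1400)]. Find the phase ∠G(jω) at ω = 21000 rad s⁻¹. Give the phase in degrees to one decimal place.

∠(j21000 + 1400) = arctan(21000/1400) = 86.19°
∠(j21000) = 90.00°
∠G(j21000) = − (86.19° + 90.00°) = -176.19°

-176.2°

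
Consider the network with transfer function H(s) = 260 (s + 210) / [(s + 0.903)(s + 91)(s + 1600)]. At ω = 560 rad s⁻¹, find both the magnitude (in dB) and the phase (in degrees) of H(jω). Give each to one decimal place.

|H| = -70.8 dB, ∠H = -120.5°

|j560 + 210| = √(560² + 210²) = 598.1
|j560 + 0.903| = √(560² + 0.903²) = 560
|j560 + 91| = √(560² + 91²) = 567.3
|j560 + 1600| = √(560² + 1600²) = 1695
|H(j560)| = 260 × 598.1 / (560 × 567.3 × 1695) = 0.00028872
20 log₁₀(0.00028872) = -70.79 dB
∠(j560 + 210) = arctan(560/210) = 69.44°
∠(j560 + 0.903) = arctan(560/0.903) = 89.91°
∠(j560 + 91) = arctan(560/91) = 80.77°
∠(j560 + 1600) = arctan(560/1600) = 19.29°
∠H(j560) = 69.44° − (89.91° + 80.77° + 19.29°) = -120.52°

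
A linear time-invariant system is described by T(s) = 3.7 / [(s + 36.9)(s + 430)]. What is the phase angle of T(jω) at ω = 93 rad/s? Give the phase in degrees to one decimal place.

∠(j93 + 36.9) = arctan(93/36.9) = 68.36°
∠(j93 + 430) = arctan(93/430) = 12.20°
∠T(j93) = − (68.36° + 12.20°) = -80.56°

-80.6°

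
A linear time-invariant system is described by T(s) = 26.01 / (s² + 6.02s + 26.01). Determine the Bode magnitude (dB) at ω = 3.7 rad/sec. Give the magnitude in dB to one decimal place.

|(j3.7)² + 6.02(j3.7) + 26.01| = |12.32 + j22.274| = 25.45
|T(j3.7)| = 26.01 / 25.45 = 1.0218
20 log₁₀(1.0218) = 0.19 dB

0.2 dB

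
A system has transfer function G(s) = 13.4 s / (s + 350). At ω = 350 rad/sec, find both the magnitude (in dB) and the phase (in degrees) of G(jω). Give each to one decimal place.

|j350| = 350
|j350 + 350| = √(350² + 350²) = 495
|G(j350)| = 13.4 × 350 / 495 = 9.4752
20 log₁₀(9.4752) = 19.53 dB
∠(j350) = 90.00°
∠(j350 + 350) = arctan(350/350) = 45.00°
∠G(j350) = 90.00° − 45.00° = 45.00°

|G| = 19.5 dB, ∠G = 45.0°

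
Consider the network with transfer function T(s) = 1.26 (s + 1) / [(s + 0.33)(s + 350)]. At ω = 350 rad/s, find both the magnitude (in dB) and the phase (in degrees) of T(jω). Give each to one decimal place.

|T| = -51.9 dB, ∠T = -45.1°

|j350 + 1| = √(350² + 1²) = 350
|j350 + 0.33| = √(350² + 0.33²) = 350
|j350 + 350| = √(350² + 350²) = 495
|T(j350)| = 1.26 × 350 / (350 × 495) = 0.0025456
20 log₁₀(0.0025456) = -51.88 dB
∠(j350 + 1) = arctan(350/1) = 89.84°
∠(j350 + 0.33) = arctan(350/0.33) = 89.95°
∠(j350 + 350) = arctan(350/350) = 45.00°
∠T(j350) = 89.84° − (89.95° + 45.00°) = -45.11°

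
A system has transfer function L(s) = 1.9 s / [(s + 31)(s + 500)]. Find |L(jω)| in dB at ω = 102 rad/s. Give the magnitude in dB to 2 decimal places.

|j102| = 102
|j102 + 31| = √(102² + 31²) = 106.6
|j102 + 500| = √(102² + 500²) = 510.3
|L(j102)| = 1.9 × 102 / (106.6 × 510.3) = 0.0035624
20 log₁₀(0.0035624) = -48.965 dB

-48.97 dB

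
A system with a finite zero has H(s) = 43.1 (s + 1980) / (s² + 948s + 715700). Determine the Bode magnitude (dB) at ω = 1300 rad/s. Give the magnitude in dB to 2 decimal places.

-23.74 dB

|j1300 + 1980| = √(1300² + 1980²) = 2369
|(j1300)² + 948(j1300) + 715700| = |-9.743e+05 + j1.2324e+06| = 1.571e+06
|H(j1300)| = 43.1 × 2369 / 1.571e+06 = 0.064982
20 log₁₀(0.064982) = -23.744 dB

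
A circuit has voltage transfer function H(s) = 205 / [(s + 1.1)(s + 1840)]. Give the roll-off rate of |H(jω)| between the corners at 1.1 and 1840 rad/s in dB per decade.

In this band the factors already past their corner are: pole at 1.1; net slope = -20 dB/decade.

-20 dB/decade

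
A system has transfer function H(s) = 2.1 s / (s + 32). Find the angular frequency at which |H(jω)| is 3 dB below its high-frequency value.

For a single-pole high-pass, the −3 dB point is at the pole: ω = 32 rad s⁻¹.

32 rad s⁻¹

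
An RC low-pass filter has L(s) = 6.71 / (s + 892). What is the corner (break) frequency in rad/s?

892 rad/s

The single real pole at s = −892 gives a corner at ω = 892 rad/s.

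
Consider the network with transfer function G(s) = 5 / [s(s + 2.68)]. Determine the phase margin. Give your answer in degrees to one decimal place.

59.1°

Gain crossover: |G(jω)| = 1 at ω ≈ 1.6 rad s⁻¹.
∠G(j1.6) = −90° − arctan(1.6/2.68) ≈ -120.86°
PM = 180° + (-120.86°) = 59.14°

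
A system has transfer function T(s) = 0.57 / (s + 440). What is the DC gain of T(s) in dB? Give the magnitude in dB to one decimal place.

T(0) = 0.57 / 440 = 0.0012955
20 log₁₀(0.0012955) = -57.75 dB

-57.8 dB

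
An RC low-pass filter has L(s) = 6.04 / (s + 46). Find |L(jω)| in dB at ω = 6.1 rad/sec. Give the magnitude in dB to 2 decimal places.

-17.71 dB

|j6.1 + 46| = √(6.1² + 46²) = 46.4
|L(j6.1)| = 6.04 / 46.4 = 0.13016
20 log₁₀(0.13016) = -17.710 dB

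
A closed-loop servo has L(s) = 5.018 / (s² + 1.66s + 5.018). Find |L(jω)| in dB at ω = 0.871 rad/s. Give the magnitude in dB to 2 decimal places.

0.95 dB

|(j0.871)² + 1.66(j0.871) + 5.018| = |4.2594 + j1.4459| = 4.498
|L(j0.871)| = 5.018 / 4.498 = 1.1156
20 log₁₀(1.1156) = 0.950 dB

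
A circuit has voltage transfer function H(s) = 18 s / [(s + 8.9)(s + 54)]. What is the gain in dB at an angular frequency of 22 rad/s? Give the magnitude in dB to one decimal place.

|j22| = 22
|j22 + 8.9| = √(22² + 8.9²) = 23.73
|j22 + 54| = √(22² + 54²) = 58.31
|H(j22)| = 18 × 22 / (23.73 × 58.31) = 0.28617
20 log₁₀(0.28617) = -10.87 dB

-10.9 dB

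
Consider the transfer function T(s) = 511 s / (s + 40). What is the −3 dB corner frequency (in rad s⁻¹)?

40 rad s⁻¹

For a single-pole high-pass, the −3 dB point is at the pole: ω = 40 rad s⁻¹.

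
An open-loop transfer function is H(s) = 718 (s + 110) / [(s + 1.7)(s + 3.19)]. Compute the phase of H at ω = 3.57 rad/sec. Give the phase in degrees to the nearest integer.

-111 deg

∠(j3.57 + 110) = arctan(3.57/110) = 1.86°
∠(j3.57 + 1.7) = arctan(3.57/1.7) = 64.54°
∠(j3.57 + 3.19) = arctan(3.57/3.19) = 48.22°
∠H(j3.57) = 1.86° − (64.54° + 48.22°) = -110.90°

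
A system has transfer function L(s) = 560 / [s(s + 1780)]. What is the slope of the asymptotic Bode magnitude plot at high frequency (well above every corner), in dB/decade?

With 0 zeros and 2 poles, the high-frequency asymptotic slope is 20 × (0 − 2) = -40 dB/decade.

-40 dB/decade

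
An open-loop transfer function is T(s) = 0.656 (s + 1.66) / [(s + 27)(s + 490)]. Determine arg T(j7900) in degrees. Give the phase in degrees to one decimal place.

∠(j7900 + 1.66) = arctan(7900/1.66) = 89.99°
∠(j7900 + 27) = arctan(7900/27) = 89.80°
∠(j7900 + 490) = arctan(7900/490) = 86.45°
∠T(j7900) = 89.99° − (89.80° + 86.45°) = -86.27°

-86.3 deg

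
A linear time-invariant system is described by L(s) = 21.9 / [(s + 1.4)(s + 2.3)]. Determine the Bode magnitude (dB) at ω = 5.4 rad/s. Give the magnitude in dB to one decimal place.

|j5.4 + 1.4| = √(5.4² + 1.4²) = 5.579
|j5.4 + 2.3| = √(5.4² + 2.3²) = 5.869
|L(j5.4)| = 21.9 / (5.579 × 5.869) = 0.66885
20 log₁₀(0.66885) = -3.49 dB

-3.5 dB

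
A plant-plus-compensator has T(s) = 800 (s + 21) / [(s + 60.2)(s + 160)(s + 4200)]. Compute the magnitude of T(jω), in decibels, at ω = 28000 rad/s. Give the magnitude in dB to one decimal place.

-119.9 dB

|j28000 + 21| = √(28000² + 21²) = 2.8e+04
|j28000 + 60.2| = √(28000² + 60.2²) = 2.8e+04
|j28000 + 160| = √(28000² + 160²) = 2.8e+04
|j28000 + 4200| = √(28000² + 4200²) = 2.831e+04
|T(j28000)| = 800 × 2.8e+04 / (2.8e+04 × 2.8e+04 × 2.831e+04) = 1.0091e-06
20 log₁₀(1.0091e-06) = -119.92 dB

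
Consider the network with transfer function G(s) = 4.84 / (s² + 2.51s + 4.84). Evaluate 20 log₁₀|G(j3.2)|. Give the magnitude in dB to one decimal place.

|(j3.2)² + 2.51(j3.2) + 4.84| = |-5.4 + j8.032| = 9.678
|G(j3.2)| = 4.84 / 9.678 = 0.50008
20 log₁₀(0.50008) = -6.02 dB

-6.0 dB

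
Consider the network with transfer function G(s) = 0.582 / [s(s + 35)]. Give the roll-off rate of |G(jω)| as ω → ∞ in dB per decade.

-40 dB/decade

With 0 zeros and 2 poles, the high-frequency asymptotic slope is 20 × (0 − 2) = -40 dB/decade.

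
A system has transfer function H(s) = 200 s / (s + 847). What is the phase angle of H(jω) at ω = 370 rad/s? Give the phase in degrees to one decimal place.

∠(j370) = 90.00°
∠(j370 + 847) = arctan(370/847) = 23.60°
∠H(j370) = 90.00° − 23.60° = 66.40°

66.4°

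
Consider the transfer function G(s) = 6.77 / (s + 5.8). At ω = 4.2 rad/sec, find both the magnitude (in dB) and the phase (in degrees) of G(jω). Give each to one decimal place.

|G| = -0.5 dB, ∠G = -35.9 deg

|j4.2 + 5.8| = √(4.2² + 5.8²) = 7.161
|G(j4.2)| = 6.77 / 7.161 = 0.9454
20 log₁₀(0.9454) = -0.49 dB
∠(j4.2 + 5.8) = arctan(4.2/5.8) = 35.91°
∠G(j4.2) = −35.91° = -35.91°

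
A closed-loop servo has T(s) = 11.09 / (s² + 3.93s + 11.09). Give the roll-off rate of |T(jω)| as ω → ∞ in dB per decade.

-40 dB/decade

With 0 zeros and 2 poles, the high-frequency asymptotic slope is 20 × (0 − 2) = -40 dB/decade.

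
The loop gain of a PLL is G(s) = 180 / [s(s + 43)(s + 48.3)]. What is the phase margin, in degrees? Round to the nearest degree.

Gain crossover: |G(jω)| = 1 at ω ≈ 0.0867 rad s⁻¹.
∠G(j0.0867) = −90° − arctan(0.0867/43) − arctan(0.0867/48.3) ≈ -90.22°
PM = 180° + (-90.22°) = 89.78°

90°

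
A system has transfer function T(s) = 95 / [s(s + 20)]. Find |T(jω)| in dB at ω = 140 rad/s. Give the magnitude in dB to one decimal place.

|j140 + 20| = √(140² + 20²) = 141.4
|j140| = 140
|T(j140)| = 95 / (141.4 × 140) = 0.0047982
20 log₁₀(0.0047982) = -46.38 dB

-46.4 dB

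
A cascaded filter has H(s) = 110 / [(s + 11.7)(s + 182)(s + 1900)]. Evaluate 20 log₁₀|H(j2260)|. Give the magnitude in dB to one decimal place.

-162.8 dB

|j2260 + 11.7| = √(2260² + 11.7²) = 2260
|j2260 + 182| = √(2260² + 182²) = 2267
|j2260 + 1900| = √(2260² + 1900²) = 2953
|H(j2260)| = 110 / (2260 × 2267 × 2953) = 7.2706e-09
20 log₁₀(7.2706e-09) = -162.77 dB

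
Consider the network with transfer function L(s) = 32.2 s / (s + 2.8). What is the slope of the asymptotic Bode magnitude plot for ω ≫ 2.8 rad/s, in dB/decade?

With 1 zero and 1 pole, the high-frequency asymptotic slope is 20 × (1 − 1) = 0 dB/decade.

0 dB/decade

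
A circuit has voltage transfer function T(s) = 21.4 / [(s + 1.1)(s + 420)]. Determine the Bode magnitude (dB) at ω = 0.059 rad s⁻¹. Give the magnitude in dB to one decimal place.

|j0.059 + 1.1| = √(0.059² + 1.1²) = 1.102
|j0.059 + 420| = √(0.059² + 420²) = 420
|T(j0.059)| = 21.4 / (1.102 × 420) = 0.046254
20 log₁₀(0.046254) = -26.70 dB

-26.7 dB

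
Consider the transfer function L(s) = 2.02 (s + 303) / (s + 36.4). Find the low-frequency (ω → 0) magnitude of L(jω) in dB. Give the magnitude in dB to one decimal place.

24.5 dB

L(0) = 2.02 × 303 / 36.4 = 16.815
20 log₁₀(16.815) = 24.51 dB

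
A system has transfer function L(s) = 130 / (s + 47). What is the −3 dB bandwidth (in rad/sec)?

47 rad/sec

For a single-pole low-pass, the −3 dB point is at the pole: ω = 47 rad/sec.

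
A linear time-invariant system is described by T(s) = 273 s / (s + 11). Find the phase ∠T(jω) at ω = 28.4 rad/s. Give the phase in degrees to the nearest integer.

21°

∠(j28.4) = 90.00°
∠(j28.4 + 11) = arctan(28.4/11) = 68.83°
∠T(j28.4) = 90.00° − 68.83° = 21.17°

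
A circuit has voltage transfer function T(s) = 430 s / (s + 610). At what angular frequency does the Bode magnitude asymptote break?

610 rad/sec

The single real pole at s = −610 gives a corner at ω = 610 rad/sec.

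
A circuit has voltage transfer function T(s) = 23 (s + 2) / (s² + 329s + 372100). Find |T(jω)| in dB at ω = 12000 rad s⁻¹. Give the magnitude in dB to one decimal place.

|j12000 + 2| = √(12000² + 2²) = 1.2e+04
|(j12000)² + 329(j12000) + 372100| = |-1.4363e+08 + j3.948e+06| = 1.437e+08
|T(j12000)| = 23 × 1.2e+04 / 1.437e+08 = 0.0019209
20 log₁₀(0.0019209) = -54.33 dB

-54.3 dB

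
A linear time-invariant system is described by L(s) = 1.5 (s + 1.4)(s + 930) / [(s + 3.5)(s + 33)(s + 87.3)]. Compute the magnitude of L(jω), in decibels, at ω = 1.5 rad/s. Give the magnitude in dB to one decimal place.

-11.7 dB

|j1.5 + 1.4| = √(1.5² + 1.4²) = 2.052
|j1.5 + 930| = √(1.5² + 930²) = 930
|j1.5 + 3.5| = √(1.5² + 3.5²) = 3.808
|j1.5 + 33| = √(1.5² + 33²) = 33.03
|j1.5 + 87.3| = √(1.5² + 87.3²) = 87.31
|L(j1.5)| = 1.5 × 2.052 × 930 / (3.808 × 33.03 × 87.31) = 0.26061
20 log₁₀(0.26061) = -11.68 dB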